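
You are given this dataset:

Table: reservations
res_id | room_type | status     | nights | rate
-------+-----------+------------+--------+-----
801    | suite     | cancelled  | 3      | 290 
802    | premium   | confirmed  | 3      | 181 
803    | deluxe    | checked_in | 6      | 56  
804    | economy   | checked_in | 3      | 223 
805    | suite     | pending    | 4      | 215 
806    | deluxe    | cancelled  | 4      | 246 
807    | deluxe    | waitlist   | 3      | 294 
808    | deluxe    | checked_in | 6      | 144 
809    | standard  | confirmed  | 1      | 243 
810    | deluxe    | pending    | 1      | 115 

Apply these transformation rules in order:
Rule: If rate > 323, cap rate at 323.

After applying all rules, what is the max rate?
294

Step 1: Original maximum rate = 294
Step 2: Check cap of 323 against maximum
Step 3: No records exceed the cap (max 294 <= cap 323), so no capping applies
Step 4: Maximum after transformation = 294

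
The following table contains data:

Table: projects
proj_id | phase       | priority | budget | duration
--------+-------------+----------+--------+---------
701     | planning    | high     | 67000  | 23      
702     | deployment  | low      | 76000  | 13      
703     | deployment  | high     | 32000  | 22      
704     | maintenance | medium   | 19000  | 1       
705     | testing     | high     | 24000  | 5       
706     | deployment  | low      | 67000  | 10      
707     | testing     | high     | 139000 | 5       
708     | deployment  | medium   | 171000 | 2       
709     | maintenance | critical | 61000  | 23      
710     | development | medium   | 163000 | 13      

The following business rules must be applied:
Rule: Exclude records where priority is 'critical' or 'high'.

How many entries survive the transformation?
5

Step 1: Count records to exclude
  - 1 (critical) + 4 (high) = 5 records
Step 2: Total records: 10
Step 3: Remaining = 10 - 5 = 5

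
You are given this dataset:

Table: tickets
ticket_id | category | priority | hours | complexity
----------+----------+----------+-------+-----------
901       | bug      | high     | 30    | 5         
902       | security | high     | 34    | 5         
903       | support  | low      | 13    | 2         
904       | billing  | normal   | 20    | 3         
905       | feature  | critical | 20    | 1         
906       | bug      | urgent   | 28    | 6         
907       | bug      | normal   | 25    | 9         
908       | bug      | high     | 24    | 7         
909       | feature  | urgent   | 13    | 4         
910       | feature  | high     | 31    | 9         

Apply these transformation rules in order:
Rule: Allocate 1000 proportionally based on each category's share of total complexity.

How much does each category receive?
billing: 58.82, bug: 529.41, feature: 274.51, security: 98.04, support: 39.22

Step 1: Calculate total complexity = 51
Step 2: Calculate each category's proportion:
  billing: 3/51 = 5.88% → 58.82
  bug: 27/51 = 52.94% → 529.41
  feature: 14/51 = 27.45% → 274.51
  security: 5/51 = 9.80% → 98.04
  support: 2/51 = 3.92% → 39.22
Step 3: Verify: sum of allocations ≈ 1000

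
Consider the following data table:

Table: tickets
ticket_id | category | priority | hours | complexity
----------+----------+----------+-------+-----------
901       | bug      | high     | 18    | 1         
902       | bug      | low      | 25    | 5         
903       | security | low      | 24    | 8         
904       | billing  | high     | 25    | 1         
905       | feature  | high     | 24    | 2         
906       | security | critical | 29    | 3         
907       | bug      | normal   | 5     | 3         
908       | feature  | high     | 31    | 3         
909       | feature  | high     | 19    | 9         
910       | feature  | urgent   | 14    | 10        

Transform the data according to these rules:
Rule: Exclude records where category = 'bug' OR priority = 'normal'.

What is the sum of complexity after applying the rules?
36

Step 1: Find records where category = 'bug' OR priority = 'normal'
Step 2: 3 records match, summing to 9
Step 3: Original sum: 45
Step 4: Remaining sum = 45 - 9 = 36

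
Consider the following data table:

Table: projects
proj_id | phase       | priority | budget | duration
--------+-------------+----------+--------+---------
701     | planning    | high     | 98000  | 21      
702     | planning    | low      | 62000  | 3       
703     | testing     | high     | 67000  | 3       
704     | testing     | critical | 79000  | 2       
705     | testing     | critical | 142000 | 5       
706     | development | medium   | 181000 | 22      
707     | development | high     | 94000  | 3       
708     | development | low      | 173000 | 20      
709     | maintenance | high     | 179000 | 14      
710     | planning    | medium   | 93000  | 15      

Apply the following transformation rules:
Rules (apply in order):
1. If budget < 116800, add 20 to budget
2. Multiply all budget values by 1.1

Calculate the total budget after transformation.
1284932.0

Step 1: Apply Rule 1 - Add 20 to records with budget < 116800
  - 6 records affected: 493000 + (6 × 20) = 493120
  - Unaffected records: 675000
  - Sum after Rule 1: 1168120
Step 2: Apply Rule 2 - Multiply all by 1.1
  - 1168120 × 1.1 = 1284932.0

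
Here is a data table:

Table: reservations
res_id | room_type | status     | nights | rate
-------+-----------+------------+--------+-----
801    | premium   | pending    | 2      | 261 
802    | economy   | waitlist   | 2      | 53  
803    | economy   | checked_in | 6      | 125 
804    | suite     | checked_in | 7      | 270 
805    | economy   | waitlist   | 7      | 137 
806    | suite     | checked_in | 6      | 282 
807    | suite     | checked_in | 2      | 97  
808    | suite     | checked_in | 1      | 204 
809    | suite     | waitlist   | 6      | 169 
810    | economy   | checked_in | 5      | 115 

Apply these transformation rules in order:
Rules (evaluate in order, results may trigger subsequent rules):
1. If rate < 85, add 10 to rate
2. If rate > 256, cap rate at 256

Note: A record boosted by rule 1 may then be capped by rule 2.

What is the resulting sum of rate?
1678

Step 1: Apply rule 1 to records with rate < 85
  - 1 records get bonus of 10
  - Of these, 0 records then exceed 256 and get capped
Step 2: Apply rule 2 to records with rate > 256
  - 3 records (original) are capped
Step 3: Calculate final sum = 1678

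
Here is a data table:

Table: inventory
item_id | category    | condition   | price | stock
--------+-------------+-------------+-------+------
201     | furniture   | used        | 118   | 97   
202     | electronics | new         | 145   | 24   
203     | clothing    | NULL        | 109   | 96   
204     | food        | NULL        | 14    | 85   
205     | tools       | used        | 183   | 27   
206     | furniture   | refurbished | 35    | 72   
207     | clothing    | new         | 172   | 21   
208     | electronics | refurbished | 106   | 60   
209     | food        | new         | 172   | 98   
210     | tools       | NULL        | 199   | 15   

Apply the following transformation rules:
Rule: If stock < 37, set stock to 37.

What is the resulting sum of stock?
656

Step 1: 4 records have stock < 37
Step 2: These records originally summed to 87
Step 3: After setting to minimum: 4 × 37 = 148
Step 4: Unaffected records sum: 508
Step 5: Final sum = 148 + 508 = 656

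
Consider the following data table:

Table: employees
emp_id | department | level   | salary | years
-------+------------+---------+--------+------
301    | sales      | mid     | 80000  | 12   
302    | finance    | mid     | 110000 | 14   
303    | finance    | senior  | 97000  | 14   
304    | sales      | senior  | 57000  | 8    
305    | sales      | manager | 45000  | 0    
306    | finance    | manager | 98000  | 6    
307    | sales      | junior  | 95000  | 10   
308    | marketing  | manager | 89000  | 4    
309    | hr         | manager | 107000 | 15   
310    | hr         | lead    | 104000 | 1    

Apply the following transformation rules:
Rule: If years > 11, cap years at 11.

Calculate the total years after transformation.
73

Step 1: 4 records have years > 11
Step 2: These records originally summed to 55
Step 3: After capping: 4 × 11 = 44
Step 4: Unaffected records sum: 29
Step 5: Final sum = 44 + 29 = 73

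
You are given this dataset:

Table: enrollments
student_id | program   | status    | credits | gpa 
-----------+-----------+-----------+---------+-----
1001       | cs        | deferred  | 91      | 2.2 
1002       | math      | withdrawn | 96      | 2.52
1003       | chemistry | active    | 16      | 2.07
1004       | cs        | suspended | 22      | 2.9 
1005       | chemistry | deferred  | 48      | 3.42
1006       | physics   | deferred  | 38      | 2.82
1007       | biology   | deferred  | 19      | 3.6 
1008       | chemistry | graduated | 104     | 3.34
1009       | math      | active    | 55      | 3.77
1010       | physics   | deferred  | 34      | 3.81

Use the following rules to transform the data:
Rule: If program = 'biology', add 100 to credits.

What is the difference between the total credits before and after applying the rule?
100

Step 1: Original sum of credits = 523
Step 2: 1 records have program = 'biology'
Step 3: Each affected record changes by 100
Step 4: Total change = 1 × 100 = 100
Step 5: New sum = 523 + 100 = 623
Step 6: Difference = |623 - 523| = 100
        (Sum increased by 100)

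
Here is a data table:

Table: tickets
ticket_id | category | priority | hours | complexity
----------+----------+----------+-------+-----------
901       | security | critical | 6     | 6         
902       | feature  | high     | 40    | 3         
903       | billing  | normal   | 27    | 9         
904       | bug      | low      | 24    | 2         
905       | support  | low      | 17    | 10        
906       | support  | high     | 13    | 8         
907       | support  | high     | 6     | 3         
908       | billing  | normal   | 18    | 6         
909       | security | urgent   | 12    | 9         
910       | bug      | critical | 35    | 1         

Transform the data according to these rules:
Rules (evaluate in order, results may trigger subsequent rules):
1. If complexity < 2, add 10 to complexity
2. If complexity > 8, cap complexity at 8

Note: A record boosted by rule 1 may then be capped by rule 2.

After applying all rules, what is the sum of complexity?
60

Step 1: Apply rule 1 to records with complexity < 2
  - 1 records get bonus of 10
  - Of these, 1 records then exceed 8 and get capped
Step 2: Apply rule 2 to records with complexity > 8
  - 3 records (original) are capped
Step 3: Calculate final sum = 60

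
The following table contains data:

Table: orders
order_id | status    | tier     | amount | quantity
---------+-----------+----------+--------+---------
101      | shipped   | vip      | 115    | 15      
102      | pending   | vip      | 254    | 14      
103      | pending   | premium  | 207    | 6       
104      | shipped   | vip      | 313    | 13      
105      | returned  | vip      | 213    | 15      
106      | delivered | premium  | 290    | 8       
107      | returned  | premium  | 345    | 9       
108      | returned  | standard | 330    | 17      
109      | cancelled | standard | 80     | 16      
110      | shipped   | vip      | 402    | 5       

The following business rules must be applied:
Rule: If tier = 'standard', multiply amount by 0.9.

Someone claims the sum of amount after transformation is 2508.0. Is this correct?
Yes, the result is correct.

Step 1: Calculate the correct sum after transformation
Step 2: Apply multiplier 0.9 to records where tier = 'standard'
Step 3: Correct result = 2508.0
Step 4: Claimed result = 2508.0
Step 5: 2508.0 = 2508.0 ✓
Conclusion: The claimed result is correct.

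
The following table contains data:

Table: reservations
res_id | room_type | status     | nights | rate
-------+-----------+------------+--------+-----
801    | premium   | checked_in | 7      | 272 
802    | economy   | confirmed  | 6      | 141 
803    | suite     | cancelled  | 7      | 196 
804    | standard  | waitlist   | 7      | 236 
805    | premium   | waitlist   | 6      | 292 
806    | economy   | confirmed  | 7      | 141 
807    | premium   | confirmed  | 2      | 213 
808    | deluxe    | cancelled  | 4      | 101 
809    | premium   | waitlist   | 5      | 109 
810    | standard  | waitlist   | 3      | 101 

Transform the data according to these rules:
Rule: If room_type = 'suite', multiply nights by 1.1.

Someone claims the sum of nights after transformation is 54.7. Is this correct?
Yes, the result is correct.

Step 1: Calculate the correct sum after transformation
Step 2: Apply multiplier 1.1 to records where room_type = 'suite'
Step 3: Correct result = 54.7
Step 4: Claimed result = 54.7
Step 5: 54.7 = 54.7 ✓
Conclusion: The claimed result is correct.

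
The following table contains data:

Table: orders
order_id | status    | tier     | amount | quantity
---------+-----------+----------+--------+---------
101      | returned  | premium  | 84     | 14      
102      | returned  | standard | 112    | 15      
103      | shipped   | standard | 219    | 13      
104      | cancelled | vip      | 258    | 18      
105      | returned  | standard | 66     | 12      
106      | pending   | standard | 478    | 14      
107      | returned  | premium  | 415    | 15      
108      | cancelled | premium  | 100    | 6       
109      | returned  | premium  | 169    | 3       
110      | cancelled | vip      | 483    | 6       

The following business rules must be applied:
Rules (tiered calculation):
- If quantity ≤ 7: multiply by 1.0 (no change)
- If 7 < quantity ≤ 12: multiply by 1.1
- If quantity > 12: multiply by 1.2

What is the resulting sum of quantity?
135.0

Step 1: Tier 1 (quantity ≤ 7): 3 records, sum = 15 × 1.0 = 15.0
Step 2: Tier 2 (7 < quantity ≤ 12): 1 records, sum = 12 × 1.1 = 13.2
Step 3: Tier 3 (quantity > 12): 6 records, sum = 89 × 1.2 = 106.8
Step 4: Final sum = 15.0 + 13.2 + 106.8 = 135.0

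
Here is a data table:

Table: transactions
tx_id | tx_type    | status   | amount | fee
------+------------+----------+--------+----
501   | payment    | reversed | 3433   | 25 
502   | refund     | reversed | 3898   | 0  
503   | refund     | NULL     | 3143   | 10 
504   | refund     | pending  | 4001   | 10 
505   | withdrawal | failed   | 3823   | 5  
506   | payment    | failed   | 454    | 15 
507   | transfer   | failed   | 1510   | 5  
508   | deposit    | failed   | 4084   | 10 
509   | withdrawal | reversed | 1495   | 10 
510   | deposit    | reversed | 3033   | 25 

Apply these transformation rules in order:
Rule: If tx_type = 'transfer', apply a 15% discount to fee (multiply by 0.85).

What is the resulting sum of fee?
114.25

Step 1: Records with tx_type = 'transfer' have total fee = 5
Step 2: Apply multiplier: 5 × 0.85 = 4.25
Step 3: Other records total: 110
Step 4: Final sum = 4.25 + 110 = 114.25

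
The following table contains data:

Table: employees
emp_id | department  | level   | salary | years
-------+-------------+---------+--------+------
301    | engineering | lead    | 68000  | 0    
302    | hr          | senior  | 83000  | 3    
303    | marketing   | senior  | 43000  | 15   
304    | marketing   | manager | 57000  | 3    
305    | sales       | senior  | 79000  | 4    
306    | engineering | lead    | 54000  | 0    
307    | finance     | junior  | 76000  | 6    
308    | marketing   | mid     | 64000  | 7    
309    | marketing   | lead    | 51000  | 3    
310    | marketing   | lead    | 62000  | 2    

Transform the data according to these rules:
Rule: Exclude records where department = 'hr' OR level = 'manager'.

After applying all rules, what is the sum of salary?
497000

Step 1: Find records where department = 'hr' OR level = 'manager'
Step 2: 2 records match, summing to 140000
Step 3: Original sum: 637000
Step 4: Remaining sum = 637000 - 140000 = 497000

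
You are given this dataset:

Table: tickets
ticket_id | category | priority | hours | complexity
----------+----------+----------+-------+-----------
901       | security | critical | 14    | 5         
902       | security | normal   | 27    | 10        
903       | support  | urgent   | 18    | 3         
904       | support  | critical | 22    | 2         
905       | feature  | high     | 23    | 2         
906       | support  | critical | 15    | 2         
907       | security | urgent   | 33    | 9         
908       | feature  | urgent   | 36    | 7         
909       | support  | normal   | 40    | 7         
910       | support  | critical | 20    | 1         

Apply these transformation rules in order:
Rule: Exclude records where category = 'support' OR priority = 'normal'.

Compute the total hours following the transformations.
106

Step 1: Find records where category = 'support' OR priority = 'normal'
Step 2: 6 records match, summing to 142
Step 3: Original sum: 248
Step 4: Remaining sum = 248 - 142 = 106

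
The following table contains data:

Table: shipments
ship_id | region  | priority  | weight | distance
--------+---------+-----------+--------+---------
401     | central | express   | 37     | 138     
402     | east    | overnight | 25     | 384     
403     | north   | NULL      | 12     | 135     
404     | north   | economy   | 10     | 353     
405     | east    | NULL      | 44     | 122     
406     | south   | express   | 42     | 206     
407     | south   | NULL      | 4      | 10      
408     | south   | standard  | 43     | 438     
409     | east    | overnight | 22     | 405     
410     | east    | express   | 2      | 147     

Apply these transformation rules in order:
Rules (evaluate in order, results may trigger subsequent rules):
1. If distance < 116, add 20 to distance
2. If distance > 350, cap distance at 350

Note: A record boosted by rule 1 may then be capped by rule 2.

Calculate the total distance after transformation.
2178

Step 1: Apply rule 1 to records with distance < 116
  - 1 records get bonus of 20
  - Of these, 0 records then exceed 350 and get capped
Step 2: Apply rule 2 to records with distance > 350
  - 4 records (original) are capped
Step 3: Calculate final sum = 2178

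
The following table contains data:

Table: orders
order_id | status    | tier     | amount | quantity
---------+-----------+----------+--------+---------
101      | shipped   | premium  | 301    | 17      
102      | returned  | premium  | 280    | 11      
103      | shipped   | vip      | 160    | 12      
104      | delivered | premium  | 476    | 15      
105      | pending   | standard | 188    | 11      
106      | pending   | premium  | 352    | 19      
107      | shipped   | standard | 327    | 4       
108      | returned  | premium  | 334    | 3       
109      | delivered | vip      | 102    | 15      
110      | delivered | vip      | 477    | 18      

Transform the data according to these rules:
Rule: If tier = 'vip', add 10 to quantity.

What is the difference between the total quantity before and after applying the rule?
30

Step 1: Original sum of quantity = 125
Step 2: 3 records have tier = 'vip'
Step 3: Each affected record changes by 10
Step 4: Total change = 3 × 10 = 30
Step 5: New sum = 125 + 30 = 155
Step 6: Difference = |155 - 125| = 30
        (Sum increased by 30)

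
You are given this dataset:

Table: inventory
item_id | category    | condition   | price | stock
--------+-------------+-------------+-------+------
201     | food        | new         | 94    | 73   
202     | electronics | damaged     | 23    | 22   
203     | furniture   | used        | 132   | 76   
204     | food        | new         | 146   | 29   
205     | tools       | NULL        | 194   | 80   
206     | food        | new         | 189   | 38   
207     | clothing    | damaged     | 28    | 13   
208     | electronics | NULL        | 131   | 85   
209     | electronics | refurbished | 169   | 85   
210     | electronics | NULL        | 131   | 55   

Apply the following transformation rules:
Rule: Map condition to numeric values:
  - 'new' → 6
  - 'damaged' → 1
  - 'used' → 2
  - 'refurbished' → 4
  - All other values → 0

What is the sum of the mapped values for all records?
26

Step 1: Apply mapping to each record
Step 2: Count by status:
  'new': 3 records × 6 = 18
  'damaged': 2 records × 1 = 2
  'used': 1 records × 2 = 2
  'refurbished': 1 records × 4 = 4
Step 3: Sum all mapped values = 26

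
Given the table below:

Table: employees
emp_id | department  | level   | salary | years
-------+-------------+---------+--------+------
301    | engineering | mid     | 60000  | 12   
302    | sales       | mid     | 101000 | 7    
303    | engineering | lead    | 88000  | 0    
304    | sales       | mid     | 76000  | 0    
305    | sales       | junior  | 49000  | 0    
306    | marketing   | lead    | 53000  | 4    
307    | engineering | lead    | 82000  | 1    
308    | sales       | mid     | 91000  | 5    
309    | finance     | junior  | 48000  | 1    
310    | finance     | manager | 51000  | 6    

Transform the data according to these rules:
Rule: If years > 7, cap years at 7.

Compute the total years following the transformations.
31

Step 1: 1 records have years > 7
Step 2: These records originally summed to 12
Step 3: After capping: 1 × 7 = 7
Step 4: Unaffected records sum: 24
Step 5: Final sum = 7 + 24 = 31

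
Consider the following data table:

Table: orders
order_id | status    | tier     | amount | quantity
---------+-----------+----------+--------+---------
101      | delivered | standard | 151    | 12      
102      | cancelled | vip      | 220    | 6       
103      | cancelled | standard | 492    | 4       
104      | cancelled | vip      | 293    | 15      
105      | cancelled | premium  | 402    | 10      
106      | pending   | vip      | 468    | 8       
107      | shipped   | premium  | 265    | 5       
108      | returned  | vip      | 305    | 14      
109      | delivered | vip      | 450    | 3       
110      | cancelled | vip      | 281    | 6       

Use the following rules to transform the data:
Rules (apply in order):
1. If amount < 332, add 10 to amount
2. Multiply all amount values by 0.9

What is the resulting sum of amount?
3048.3

Step 1: Apply Rule 1 - Add 10 to records with amount < 332
  - 6 records affected: 1515 + (6 × 10) = 1575
  - Unaffected records: 1812
  - Sum after Rule 1: 3387
Step 2: Apply Rule 2 - Multiply all by 0.9
  - 3387 × 0.9 = 3048.3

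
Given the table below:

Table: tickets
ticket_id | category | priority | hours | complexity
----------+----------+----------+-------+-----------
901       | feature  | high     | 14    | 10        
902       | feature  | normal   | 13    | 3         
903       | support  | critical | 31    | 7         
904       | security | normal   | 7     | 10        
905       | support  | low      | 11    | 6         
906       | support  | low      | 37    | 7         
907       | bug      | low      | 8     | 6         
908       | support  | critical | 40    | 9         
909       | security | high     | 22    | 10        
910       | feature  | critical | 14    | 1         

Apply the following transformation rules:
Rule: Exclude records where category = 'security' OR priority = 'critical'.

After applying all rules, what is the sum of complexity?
32

Step 1: Find records where category = 'security' OR priority = 'critical'
Step 2: 5 records match, summing to 37
Step 3: Original sum: 69
Step 4: Remaining sum = 69 - 37 = 32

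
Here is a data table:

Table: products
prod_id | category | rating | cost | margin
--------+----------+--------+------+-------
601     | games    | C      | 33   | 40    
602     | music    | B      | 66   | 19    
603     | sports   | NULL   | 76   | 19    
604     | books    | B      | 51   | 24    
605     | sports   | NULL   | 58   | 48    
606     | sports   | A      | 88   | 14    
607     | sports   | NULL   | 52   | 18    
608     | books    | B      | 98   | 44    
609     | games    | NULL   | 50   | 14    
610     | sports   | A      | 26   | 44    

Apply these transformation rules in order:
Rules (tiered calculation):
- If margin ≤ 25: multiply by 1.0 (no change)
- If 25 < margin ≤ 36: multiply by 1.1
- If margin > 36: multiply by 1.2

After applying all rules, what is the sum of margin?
319.2

Step 1: Tier 1 (margin ≤ 25): 6 records, sum = 108 × 1.0 = 108.0
Step 2: Tier 2 (25 < margin ≤ 36): 0 records, sum = 0 × 1.1 = 0.0
Step 3: Tier 3 (margin > 36): 4 records, sum = 176 × 1.2 = 211.2
Step 4: Final sum = 108.0 + 0.0 + 211.2 = 319.2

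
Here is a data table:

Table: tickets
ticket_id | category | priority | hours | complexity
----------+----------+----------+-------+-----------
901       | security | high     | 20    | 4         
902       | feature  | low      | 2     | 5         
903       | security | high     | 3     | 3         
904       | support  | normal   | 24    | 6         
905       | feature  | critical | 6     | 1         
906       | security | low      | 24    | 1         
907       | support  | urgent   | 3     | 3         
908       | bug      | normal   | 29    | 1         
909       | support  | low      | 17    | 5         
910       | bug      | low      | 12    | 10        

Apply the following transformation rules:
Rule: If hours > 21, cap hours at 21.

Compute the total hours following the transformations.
126

Step 1: 3 records have hours > 21
Step 2: These records originally summed to 77
Step 3: After capping: 3 × 21 = 63
Step 4: Unaffected records sum: 63
Step 5: Final sum = 63 + 63 = 126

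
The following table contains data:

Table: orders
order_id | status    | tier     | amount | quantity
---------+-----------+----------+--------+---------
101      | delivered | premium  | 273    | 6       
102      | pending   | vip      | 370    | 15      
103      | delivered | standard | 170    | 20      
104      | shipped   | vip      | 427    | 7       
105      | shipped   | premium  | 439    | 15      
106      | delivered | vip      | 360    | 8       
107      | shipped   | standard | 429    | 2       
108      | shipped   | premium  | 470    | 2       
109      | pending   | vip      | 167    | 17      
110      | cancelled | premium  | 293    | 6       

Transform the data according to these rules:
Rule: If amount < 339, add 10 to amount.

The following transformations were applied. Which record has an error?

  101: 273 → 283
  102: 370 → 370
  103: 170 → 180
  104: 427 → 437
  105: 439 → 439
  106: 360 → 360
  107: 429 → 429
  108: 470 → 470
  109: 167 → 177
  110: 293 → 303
Record 104 has an error. The correct transformed value should be 427, not 437.

Step 1: Check each record against the rule
Step 2: Record 104 has amount = 427
Step 3: Since 427 >= 339, the bonus should not have been applied
Step 4: Correct value = 427, but claimed value = 437
Conclusion: Record 104 has the error.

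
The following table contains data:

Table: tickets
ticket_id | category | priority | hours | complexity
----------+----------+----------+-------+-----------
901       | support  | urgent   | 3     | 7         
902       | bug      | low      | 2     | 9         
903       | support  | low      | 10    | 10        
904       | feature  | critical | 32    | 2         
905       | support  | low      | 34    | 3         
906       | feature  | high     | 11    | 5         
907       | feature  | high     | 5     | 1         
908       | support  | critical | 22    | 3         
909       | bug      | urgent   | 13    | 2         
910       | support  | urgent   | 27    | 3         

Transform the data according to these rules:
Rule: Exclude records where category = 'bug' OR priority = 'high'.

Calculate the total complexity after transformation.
28

Step 1: Find records where category = 'bug' OR priority = 'high'
Step 2: 4 records match, summing to 17
Step 3: Original sum: 45
Step 4: Remaining sum = 45 - 17 = 28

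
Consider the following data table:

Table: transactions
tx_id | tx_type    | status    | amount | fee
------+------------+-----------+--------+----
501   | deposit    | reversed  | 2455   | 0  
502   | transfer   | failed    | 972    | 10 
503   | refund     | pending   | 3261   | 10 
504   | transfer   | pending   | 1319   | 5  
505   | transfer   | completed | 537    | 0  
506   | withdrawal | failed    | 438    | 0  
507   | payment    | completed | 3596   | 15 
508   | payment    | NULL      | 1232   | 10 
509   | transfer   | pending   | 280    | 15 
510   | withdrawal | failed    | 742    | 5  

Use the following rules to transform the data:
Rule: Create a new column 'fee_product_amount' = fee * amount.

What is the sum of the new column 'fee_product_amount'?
123095

Step 1: For each record, compute fee * amount
Example calculations:
  0 * 2455 = 0
  10 * 972 = 9720
  10 * 3261 = 32610
  ...
Step 2: Sum all derived values
Step 3: Total = 123095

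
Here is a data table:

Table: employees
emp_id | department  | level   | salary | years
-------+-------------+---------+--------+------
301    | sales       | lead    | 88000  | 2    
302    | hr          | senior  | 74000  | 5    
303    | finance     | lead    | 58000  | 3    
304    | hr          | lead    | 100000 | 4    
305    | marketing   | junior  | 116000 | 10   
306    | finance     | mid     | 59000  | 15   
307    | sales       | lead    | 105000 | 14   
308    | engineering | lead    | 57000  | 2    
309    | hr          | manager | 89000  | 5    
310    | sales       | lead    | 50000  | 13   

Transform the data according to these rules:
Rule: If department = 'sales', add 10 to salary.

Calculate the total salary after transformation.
796030

Step 1: Count records where department = 'sales': 3
Step 2: Total bonus added: 3 × 10 = 30
Step 3: Original sum of salary: 796000
Step 4: Final sum = 796000 + 30 = 796030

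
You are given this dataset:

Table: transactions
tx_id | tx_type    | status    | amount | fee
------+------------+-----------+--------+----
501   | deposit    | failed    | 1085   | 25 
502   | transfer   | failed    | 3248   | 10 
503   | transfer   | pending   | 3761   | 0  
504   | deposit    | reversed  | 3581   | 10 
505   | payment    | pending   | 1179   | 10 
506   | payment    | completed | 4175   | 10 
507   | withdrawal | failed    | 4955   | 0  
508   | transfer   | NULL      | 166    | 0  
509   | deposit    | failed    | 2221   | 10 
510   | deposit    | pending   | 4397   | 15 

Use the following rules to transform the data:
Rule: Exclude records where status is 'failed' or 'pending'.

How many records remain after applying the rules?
3

Step 1: Count records to exclude
  - 4 (failed) + 3 (pending) = 7 records
Step 2: Total records: 10
Step 3: Remaining = 10 - 7 = 3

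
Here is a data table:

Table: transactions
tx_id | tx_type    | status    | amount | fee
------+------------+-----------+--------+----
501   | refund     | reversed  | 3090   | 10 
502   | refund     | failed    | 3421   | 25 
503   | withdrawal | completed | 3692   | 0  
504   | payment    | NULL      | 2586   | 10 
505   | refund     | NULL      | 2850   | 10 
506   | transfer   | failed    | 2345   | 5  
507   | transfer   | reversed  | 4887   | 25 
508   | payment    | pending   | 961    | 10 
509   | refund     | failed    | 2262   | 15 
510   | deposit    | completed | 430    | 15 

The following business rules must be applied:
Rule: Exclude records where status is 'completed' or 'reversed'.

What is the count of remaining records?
6

Step 1: Count records to exclude
  - 2 (completed) + 2 (reversed) = 4 records
Step 2: Total records: 10
Step 3: Remaining = 10 - 4 = 6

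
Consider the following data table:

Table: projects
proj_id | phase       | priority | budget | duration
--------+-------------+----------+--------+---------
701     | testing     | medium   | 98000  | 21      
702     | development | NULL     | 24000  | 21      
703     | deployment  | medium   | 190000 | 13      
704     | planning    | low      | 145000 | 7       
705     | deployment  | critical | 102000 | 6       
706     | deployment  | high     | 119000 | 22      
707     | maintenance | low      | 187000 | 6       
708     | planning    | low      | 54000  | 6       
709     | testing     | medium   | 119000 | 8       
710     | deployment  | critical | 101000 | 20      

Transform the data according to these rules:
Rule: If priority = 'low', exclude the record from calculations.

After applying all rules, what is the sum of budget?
753000

Step 1: Identify records where priority = 'low'
Step 2: The excluded records sum to 386000
Step 3: Original total budget = 1139000
Step 4: Remaining total = 1139000 - 386000 = 753000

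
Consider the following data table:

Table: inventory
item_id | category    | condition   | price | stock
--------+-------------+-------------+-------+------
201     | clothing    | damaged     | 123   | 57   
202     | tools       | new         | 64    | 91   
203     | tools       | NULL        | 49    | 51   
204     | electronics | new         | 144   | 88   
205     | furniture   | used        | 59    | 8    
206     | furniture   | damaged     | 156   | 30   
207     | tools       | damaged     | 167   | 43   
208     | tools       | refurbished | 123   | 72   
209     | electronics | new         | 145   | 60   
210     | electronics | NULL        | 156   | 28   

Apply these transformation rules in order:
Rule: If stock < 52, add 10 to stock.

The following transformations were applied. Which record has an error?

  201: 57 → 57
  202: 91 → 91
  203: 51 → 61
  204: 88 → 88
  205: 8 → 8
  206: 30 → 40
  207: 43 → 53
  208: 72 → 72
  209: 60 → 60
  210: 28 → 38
Record 205 has an error. The correct transformed value should be 18, not 8.

Step 1: Check each record against the rule
Step 2: Record 205 has stock = 8
Step 3: Since 8 < 52, the bonus should have been applied
Step 4: Correct value = 18, but claimed value = 8
Conclusion: Record 205 has the error.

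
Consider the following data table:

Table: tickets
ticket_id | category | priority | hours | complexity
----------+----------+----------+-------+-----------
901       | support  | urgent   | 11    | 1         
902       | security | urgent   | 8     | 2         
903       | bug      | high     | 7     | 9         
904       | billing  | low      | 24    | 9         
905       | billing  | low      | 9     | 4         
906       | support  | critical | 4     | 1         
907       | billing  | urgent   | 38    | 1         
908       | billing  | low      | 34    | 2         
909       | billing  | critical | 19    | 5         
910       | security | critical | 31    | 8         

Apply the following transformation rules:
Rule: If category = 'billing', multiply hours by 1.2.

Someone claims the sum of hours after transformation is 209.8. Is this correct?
Yes, the result is correct.

Step 1: Calculate the correct sum after transformation
Step 2: Apply multiplier 1.2 to records where category = 'billing'
Step 3: Correct result = 209.8
Step 4: Claimed result = 209.8
Step 5: 209.8 = 209.8 ✓
Conclusion: The claimed result is correct.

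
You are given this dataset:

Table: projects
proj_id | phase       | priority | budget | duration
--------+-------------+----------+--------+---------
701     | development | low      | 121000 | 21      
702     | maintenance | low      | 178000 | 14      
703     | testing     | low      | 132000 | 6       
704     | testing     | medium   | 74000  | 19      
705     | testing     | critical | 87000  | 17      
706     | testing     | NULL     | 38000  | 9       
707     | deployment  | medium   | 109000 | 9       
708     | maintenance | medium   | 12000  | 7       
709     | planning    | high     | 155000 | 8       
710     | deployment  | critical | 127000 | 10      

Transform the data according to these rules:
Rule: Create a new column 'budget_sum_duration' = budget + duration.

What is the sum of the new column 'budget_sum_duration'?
1033120

Step 1: For each record, compute budget + duration
Example calculations:
  121000 + 21 = 121021
  178000 + 14 = 178014
  132000 + 6 = 132006
  ...
Step 2: Sum all derived values
Step 3: Total = 1033120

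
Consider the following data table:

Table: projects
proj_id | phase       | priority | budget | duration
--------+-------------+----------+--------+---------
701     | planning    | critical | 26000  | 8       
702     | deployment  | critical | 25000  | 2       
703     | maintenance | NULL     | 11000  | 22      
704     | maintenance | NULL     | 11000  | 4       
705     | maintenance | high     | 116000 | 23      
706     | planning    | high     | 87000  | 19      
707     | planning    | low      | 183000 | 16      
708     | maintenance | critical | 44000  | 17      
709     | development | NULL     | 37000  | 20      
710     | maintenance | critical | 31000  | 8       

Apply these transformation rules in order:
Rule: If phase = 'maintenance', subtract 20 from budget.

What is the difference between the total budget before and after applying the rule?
100

Step 1: Original sum of budget = 571000
Step 2: 5 records have phase = 'maintenance'
Step 3: Each affected record changes by -20
Step 4: Total change = 5 × -20 = -100
Step 5: New sum = 571000 + -100 = 570900
Step 6: Difference = |570900 - 571000| = 100
        (Sum decreased by 100)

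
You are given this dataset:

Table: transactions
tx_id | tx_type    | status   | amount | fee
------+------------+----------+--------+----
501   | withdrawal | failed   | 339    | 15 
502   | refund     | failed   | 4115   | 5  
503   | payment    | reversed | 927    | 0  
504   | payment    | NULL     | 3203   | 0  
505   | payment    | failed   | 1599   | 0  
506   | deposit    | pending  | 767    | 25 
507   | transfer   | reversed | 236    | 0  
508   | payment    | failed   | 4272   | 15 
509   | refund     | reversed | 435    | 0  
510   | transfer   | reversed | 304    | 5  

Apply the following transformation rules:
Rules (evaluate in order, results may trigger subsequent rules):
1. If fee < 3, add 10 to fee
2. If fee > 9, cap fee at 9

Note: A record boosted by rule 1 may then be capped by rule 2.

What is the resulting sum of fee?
82

Step 1: Apply rule 1 to records with fee < 3
  - 5 records get bonus of 10
  - Of these, 5 records then exceed 9 and get capped
Step 2: Apply rule 2 to records with fee > 9
  - 3 records (original) are capped
Step 3: Calculate final sum = 82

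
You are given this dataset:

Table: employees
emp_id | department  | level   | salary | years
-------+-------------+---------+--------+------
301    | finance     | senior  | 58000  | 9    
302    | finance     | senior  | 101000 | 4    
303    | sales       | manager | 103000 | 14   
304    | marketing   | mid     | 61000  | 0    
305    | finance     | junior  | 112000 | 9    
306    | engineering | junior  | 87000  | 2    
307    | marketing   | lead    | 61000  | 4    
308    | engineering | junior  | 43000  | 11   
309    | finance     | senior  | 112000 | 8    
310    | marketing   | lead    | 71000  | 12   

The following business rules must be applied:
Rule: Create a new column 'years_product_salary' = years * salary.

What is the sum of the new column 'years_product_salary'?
6015000

Step 1: For each record, compute years * salary
Example calculations:
  9 * 58000 = 522000
  4 * 101000 = 404000
  14 * 103000 = 1442000
  ...
Step 2: Sum all derived values
Step 3: Total = 6015000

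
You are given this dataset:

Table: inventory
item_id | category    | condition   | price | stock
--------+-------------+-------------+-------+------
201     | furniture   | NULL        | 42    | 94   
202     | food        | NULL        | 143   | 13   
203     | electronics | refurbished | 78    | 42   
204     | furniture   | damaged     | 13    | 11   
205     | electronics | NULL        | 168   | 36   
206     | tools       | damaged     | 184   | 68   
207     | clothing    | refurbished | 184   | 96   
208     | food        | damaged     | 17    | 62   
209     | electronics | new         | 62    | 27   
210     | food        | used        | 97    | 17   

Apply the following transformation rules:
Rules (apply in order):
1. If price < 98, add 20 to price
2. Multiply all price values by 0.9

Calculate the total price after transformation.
997.2

Step 1: Apply Rule 1 - Add 20 to records with price < 98
  - 6 records affected: 309 + (6 × 20) = 429
  - Unaffected records: 679
  - Sum after Rule 1: 1108
Step 2: Apply Rule 2 - Multiply all by 0.9
  - 1108 × 0.9 = 997.2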